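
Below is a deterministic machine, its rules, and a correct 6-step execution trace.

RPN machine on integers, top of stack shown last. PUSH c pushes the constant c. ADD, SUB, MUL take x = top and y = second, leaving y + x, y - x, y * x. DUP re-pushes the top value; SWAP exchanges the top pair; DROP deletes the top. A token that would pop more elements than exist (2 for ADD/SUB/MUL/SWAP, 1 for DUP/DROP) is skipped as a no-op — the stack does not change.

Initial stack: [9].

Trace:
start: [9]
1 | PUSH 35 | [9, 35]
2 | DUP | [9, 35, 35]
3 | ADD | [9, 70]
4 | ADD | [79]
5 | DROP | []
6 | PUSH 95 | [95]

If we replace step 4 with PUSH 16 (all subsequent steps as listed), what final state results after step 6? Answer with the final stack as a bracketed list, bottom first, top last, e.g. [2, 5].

(re-executing from step 4 with the substitution; state before step 4: [9, 70])
4 | PUSH 16 | [9, 70, 16]
5 | DROP | [9, 70]
6 | PUSH 95 | [9, 70, 95]

[9, 70, 95]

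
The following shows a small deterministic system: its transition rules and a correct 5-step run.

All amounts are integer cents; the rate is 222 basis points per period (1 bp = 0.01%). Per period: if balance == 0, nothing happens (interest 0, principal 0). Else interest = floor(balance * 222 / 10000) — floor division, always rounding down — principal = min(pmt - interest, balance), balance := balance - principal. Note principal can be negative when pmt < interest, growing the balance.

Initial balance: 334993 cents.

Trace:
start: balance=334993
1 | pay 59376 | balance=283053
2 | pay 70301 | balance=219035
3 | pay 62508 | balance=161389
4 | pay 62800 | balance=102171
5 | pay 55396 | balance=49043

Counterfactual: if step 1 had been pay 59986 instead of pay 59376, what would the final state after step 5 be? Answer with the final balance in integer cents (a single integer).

(re-executing from step 1 with the substitution; state before step 1: balance=334993)
1 | pay 59986 | balance=282443
2 | pay 70301 | balance=218412
3 | pay 62508 | balance=160752
4 | pay 62800 | balance=101520
5 | pay 55396 | balance=48377

48377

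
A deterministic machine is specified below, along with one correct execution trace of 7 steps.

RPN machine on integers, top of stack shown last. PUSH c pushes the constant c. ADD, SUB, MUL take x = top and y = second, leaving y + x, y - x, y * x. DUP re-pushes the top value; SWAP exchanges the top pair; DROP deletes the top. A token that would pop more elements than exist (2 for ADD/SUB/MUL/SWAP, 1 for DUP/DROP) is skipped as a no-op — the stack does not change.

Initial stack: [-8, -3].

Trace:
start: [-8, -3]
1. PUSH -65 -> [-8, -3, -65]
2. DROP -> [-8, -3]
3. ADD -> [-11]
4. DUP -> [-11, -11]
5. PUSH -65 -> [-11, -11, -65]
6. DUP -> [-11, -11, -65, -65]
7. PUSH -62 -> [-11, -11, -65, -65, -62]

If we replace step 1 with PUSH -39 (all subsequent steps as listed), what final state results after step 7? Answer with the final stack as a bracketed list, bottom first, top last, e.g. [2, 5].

[-11, -11, -65, -65, -62]

(re-executing from step 1 with the substitution; state before step 1: [-8, -3])
1. PUSH -39 -> [-8, -3, -39]
2. DROP -> [-8, -3]
3. ADD -> [-11]
4. DUP -> [-11, -11]
5. PUSH -65 -> [-11, -11, -65]
6. DUP -> [-11, -11, -65, -65]
7. PUSH -62 -> [-11, -11, -65, -65, -62]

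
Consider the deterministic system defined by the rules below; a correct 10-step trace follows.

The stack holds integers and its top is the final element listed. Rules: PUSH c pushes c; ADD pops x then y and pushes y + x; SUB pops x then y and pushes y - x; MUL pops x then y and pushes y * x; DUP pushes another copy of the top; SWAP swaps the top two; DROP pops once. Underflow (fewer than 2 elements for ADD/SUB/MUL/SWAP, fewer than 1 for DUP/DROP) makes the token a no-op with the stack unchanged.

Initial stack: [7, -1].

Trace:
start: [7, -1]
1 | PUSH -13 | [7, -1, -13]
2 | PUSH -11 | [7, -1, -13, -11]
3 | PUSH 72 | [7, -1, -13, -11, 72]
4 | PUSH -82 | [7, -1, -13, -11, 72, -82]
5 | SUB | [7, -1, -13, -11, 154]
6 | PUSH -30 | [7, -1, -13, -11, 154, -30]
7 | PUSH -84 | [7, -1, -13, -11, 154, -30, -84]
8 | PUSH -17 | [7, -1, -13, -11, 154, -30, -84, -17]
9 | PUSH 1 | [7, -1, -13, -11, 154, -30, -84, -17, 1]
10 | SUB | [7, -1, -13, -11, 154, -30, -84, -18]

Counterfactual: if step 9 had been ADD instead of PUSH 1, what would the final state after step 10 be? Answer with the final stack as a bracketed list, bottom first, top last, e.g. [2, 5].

[7, -1, -13, -11, 154, 71]

(re-executing from step 9 with the substitution; state before step 9: [7, -1, -13, -11, 154, -30, -84, -17])
9 | ADD | [7, -1, -13, -11, 154, -30, -101]
10 | SUB | [7, -1, -13, -11, 154, 71]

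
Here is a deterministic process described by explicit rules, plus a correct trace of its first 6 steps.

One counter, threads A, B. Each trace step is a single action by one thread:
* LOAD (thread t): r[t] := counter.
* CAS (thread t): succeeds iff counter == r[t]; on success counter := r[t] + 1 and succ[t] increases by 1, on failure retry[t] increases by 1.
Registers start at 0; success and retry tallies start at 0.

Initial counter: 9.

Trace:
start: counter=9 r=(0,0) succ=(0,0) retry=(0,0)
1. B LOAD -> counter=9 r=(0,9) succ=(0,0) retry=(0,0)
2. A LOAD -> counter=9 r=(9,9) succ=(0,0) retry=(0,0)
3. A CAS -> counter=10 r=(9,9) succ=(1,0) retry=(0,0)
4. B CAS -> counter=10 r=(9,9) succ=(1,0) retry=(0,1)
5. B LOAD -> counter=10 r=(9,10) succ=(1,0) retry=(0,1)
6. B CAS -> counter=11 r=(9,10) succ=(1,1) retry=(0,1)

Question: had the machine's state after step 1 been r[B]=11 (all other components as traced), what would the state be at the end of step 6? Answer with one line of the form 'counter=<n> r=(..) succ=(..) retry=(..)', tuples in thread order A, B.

state after step 1 := counter=9 r=(0,11) succ=(0,0) retry=(0,0)
2. A LOAD -> counter=9 r=(9,11) succ=(0,0) retry=(0,0)
3. A CAS -> counter=10 r=(9,11) succ=(1,0) retry=(0,0)
4. B CAS -> counter=10 r=(9,11) succ=(1,0) retry=(0,1)
5. B LOAD -> counter=10 r=(9,10) succ=(1,0) retry=(0,1)
6. B CAS -> counter=11 r=(9,10) succ=(1,1) retry=(0,1)

counter=11 r=(9,10) succ=(1,1) retry=(0,1)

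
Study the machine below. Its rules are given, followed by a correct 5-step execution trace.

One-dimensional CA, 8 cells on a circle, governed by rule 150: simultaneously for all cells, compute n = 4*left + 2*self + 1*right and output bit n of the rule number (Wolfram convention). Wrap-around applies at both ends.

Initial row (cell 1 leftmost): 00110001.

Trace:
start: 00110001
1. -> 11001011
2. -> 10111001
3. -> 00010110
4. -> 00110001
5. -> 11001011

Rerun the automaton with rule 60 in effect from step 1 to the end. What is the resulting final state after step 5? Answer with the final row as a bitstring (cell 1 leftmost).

(re-executing steps 1..5 under rule 60; state before step 1: 00110001)
1. -> 10101001
2. -> 01111101
3. -> 11000011
4. -> 00100010
5. -> 00110011

00110011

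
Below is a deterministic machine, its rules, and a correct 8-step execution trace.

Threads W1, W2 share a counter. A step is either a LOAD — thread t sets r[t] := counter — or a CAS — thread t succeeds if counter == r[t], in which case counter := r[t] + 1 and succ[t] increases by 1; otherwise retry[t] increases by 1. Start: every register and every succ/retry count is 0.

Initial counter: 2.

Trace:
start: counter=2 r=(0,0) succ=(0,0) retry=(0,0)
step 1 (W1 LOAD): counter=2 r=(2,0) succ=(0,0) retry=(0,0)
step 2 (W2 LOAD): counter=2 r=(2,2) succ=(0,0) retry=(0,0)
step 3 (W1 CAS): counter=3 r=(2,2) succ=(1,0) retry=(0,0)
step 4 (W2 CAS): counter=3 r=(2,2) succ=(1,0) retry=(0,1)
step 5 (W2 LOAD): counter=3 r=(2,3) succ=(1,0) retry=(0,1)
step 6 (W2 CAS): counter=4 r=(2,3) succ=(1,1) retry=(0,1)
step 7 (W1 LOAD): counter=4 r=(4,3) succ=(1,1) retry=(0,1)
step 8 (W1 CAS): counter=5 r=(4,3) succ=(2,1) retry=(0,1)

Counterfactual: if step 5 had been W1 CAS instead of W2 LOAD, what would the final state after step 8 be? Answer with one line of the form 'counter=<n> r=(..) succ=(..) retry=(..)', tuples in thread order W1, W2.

counter=4 r=(3,2) succ=(2,0) retry=(1,2)

(re-executing from step 5 with the substitution; state before step 5: counter=3 r=(2,2) succ=(1,0) retry=(0,1))
step 5 (W1 CAS): counter=3 r=(2,2) succ=(1,0) retry=(1,1)
step 6 (W2 CAS): counter=3 r=(2,2) succ=(1,0) retry=(1,2)
step 7 (W1 LOAD): counter=3 r=(3,2) succ=(1,0) retry=(1,2)
step 8 (W1 CAS): counter=4 r=(3,2) succ=(2,0) retry=(1,2)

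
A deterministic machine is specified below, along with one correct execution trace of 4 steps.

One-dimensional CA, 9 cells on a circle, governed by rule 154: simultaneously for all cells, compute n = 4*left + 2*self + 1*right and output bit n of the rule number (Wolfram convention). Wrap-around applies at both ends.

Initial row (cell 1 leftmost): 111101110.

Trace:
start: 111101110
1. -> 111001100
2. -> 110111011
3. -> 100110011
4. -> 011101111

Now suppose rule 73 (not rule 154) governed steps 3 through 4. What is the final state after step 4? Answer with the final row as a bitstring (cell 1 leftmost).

000000000

(re-executing steps 3..4 under rule 73; state before step 3: 110111011)
3. -> 010101010
4. -> 000000000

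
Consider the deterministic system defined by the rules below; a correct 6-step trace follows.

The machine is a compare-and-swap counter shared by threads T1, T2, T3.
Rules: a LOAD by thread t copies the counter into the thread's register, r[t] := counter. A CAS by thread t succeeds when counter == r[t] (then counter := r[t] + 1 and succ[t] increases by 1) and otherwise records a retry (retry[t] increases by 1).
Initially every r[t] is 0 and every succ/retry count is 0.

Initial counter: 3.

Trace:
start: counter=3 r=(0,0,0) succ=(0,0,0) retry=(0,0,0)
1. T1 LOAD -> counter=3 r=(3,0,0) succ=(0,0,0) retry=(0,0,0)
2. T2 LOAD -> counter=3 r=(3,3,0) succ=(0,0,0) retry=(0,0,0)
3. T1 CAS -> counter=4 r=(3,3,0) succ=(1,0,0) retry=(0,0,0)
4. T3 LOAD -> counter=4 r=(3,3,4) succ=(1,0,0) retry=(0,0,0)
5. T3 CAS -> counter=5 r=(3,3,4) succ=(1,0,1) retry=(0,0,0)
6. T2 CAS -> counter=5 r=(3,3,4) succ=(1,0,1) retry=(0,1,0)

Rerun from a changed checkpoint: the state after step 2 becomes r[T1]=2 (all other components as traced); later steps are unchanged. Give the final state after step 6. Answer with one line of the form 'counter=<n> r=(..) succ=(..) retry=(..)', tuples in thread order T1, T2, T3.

state after step 2 := counter=3 r=(2,3,0) succ=(0,0,0) retry=(0,0,0)
3. T1 CAS -> counter=3 r=(2,3,0) succ=(0,0,0) retry=(1,0,0)
4. T3 LOAD -> counter=3 r=(2,3,3) succ=(0,0,0) retry=(1,0,0)
5. T3 CAS -> counter=4 r=(2,3,3) succ=(0,0,1) retry=(1,0,0)
6. T2 CAS -> counter=4 r=(2,3,3) succ=(0,0,1) retry=(1,1,0)

counter=4 r=(2,3,3) succ=(0,0,1) retry=(1,1,0)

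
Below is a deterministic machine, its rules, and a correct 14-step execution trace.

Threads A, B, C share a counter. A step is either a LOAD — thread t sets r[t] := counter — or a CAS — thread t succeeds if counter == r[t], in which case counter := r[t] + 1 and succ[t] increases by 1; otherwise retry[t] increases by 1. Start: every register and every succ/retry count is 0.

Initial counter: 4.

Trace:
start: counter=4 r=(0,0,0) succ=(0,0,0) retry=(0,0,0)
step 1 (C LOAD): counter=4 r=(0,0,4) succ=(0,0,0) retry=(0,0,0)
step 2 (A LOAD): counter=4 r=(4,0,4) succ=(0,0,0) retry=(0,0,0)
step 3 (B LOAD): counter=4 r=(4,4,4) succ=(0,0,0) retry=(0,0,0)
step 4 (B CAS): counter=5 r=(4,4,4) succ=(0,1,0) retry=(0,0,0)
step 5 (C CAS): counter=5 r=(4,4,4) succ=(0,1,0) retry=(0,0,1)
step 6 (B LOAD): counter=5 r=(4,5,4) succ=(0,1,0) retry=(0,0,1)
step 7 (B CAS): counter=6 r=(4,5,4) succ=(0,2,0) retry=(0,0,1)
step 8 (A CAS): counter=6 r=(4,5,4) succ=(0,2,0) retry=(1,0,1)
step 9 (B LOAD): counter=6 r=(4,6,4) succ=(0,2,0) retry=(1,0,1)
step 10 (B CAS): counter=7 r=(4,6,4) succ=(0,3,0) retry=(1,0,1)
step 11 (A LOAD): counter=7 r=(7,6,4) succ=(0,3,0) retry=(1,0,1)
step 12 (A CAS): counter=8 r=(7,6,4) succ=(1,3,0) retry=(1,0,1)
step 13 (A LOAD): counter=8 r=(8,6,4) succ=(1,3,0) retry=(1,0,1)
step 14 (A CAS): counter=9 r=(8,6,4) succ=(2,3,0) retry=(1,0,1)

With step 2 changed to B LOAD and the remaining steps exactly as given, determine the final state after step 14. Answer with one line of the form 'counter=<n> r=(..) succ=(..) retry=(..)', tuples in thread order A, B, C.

(re-executing from step 2 with the substitution; state before step 2: counter=4 r=(0,0,4) succ=(0,0,0) retry=(0,0,0))
step 2 (B LOAD): counter=4 r=(0,4,4) succ=(0,0,0) retry=(0,0,0)
step 3 (B LOAD): counter=4 r=(0,4,4) succ=(0,0,0) retry=(0,0,0)
step 4 (B CAS): counter=5 r=(0,4,4) succ=(0,1,0) retry=(0,0,0)
step 5 (C CAS): counter=5 r=(0,4,4) succ=(0,1,0) retry=(0,0,1)
step 6 (B LOAD): counter=5 r=(0,5,4) succ=(0,1,0) retry=(0,0,1)
step 7 (B CAS): counter=6 r=(0,5,4) succ=(0,2,0) retry=(0,0,1)
step 8 (A CAS): counter=6 r=(0,5,4) succ=(0,2,0) retry=(1,0,1)
step 9 (B LOAD): counter=6 r=(0,6,4) succ=(0,2,0) retry=(1,0,1)
step 10 (B CAS): counter=7 r=(0,6,4) succ=(0,3,0) retry=(1,0,1)
step 11 (A LOAD): counter=7 r=(7,6,4) succ=(0,3,0) retry=(1,0,1)
step 12 (A CAS): counter=8 r=(7,6,4) succ=(1,3,0) retry=(1,0,1)
step 13 (A LOAD): counter=8 r=(8,6,4) succ=(1,3,0) retry=(1,0,1)
step 14 (A CAS): counter=9 r=(8,6,4) succ=(2,3,0) retry=(1,0,1)

counter=9 r=(8,6,4) succ=(2,3,0) retry=(1,0,1)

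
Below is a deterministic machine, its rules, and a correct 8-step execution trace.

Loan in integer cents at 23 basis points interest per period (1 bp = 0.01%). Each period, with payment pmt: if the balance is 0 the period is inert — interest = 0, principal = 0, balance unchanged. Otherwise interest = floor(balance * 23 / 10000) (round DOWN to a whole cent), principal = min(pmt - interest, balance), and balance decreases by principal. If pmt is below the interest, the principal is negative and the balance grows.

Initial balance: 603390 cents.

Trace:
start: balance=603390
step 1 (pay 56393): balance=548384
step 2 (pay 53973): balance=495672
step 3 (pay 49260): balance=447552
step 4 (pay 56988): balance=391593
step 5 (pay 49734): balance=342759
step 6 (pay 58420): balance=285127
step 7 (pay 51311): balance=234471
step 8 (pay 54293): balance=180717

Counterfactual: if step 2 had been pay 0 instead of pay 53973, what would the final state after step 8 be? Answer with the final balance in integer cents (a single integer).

235439

(re-executing from step 2 with the substitution; state before step 2: balance=548384)
step 2 (pay 0): balance=549645
step 3 (pay 49260): balance=501649
step 4 (pay 56988): balance=445814
step 5 (pay 49734): balance=397105
step 6 (pay 58420): balance=339598
step 7 (pay 51311): balance=289068
step 8 (pay 54293): balance=235439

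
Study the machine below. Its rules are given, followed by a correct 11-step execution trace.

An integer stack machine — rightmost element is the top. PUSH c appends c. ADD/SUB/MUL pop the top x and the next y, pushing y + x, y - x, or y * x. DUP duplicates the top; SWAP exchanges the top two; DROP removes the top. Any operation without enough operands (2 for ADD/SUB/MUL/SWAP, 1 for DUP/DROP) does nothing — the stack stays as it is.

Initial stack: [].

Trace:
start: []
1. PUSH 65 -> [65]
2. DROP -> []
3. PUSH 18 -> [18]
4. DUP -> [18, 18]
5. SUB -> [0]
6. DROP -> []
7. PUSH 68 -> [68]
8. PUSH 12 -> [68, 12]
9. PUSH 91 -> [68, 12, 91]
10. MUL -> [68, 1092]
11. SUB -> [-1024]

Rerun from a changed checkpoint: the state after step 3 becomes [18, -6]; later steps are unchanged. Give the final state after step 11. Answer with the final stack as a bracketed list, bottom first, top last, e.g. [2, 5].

state after step 3 := [18, -6]
4. DUP -> [18, -6, -6]
5. SUB -> [18, 0]
6. DROP -> [18]
7. PUSH 68 -> [18, 68]
8. PUSH 12 -> [18, 68, 12]
9. PUSH 91 -> [18, 68, 12, 91]
10. MUL -> [18, 68, 1092]
11. SUB -> [18, -1024]

[18, -1024]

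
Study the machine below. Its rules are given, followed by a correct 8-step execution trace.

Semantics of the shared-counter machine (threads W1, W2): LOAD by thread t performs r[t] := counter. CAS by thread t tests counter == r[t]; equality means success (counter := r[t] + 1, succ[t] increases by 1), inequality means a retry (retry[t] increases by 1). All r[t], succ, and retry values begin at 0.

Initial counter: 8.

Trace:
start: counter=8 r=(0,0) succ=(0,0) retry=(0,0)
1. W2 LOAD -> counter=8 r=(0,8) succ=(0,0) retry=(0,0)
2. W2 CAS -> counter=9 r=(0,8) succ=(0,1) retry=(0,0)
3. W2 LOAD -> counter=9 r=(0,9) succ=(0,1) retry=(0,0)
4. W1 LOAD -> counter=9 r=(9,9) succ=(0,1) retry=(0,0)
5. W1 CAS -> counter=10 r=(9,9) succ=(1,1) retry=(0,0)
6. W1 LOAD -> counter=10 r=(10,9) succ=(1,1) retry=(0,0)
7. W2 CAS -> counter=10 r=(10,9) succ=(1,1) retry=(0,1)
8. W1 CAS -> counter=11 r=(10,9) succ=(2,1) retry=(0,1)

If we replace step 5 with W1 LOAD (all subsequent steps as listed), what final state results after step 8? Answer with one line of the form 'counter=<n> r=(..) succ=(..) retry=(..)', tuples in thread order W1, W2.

(re-executing from step 5 with the substitution; state before step 5: counter=9 r=(9,9) succ=(0,1) retry=(0,0))
5. W1 LOAD -> counter=9 r=(9,9) succ=(0,1) retry=(0,0)
6. W1 LOAD -> counter=9 r=(9,9) succ=(0,1) retry=(0,0)
7. W2 CAS -> counter=10 r=(9,9) succ=(0,2) retry=(0,0)
8. W1 CAS -> counter=10 r=(9,9) succ=(0,2) retry=(1,0)

counter=10 r=(9,9) succ=(0,2) retry=(1,0)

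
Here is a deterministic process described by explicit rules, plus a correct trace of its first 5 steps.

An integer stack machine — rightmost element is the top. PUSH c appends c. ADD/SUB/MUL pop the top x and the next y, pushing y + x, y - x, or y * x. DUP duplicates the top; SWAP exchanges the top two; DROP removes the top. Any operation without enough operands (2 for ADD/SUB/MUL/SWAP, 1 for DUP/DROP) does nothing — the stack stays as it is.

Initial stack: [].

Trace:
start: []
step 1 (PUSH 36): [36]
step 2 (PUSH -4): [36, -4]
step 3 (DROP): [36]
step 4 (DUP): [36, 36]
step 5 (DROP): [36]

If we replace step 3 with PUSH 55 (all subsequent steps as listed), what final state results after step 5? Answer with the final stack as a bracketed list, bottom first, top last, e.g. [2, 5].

(re-executing from step 3 with the substitution; state before step 3: [36, -4])
step 3 (PUSH 55): [36, -4, 55]
step 4 (DUP): [36, -4, 55, 55]
step 5 (DROP): [36, -4, 55]

[36, -4, 55]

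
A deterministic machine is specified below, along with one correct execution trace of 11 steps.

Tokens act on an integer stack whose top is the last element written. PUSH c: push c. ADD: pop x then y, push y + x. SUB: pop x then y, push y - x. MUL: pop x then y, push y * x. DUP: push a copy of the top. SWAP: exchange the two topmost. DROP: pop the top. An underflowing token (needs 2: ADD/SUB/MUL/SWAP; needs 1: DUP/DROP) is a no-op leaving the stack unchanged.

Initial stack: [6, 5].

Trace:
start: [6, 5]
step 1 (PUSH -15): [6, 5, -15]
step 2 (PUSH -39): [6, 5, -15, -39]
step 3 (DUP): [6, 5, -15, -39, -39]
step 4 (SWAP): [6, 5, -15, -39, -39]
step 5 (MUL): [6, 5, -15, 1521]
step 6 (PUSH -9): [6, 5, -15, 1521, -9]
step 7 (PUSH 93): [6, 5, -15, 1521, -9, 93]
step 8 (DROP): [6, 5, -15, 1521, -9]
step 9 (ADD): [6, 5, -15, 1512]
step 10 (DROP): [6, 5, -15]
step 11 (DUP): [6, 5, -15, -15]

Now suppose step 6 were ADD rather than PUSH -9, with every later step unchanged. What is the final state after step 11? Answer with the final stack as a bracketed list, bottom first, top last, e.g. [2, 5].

[6, 6]

(re-executing from step 6 with the substitution; state before step 6: [6, 5, -15, 1521])
step 6 (ADD): [6, 5, 1506]
step 7 (PUSH 93): [6, 5, 1506, 93]
step 8 (DROP): [6, 5, 1506]
step 9 (ADD): [6, 1511]
step 10 (DROP): [6]
step 11 (DUP): [6, 6]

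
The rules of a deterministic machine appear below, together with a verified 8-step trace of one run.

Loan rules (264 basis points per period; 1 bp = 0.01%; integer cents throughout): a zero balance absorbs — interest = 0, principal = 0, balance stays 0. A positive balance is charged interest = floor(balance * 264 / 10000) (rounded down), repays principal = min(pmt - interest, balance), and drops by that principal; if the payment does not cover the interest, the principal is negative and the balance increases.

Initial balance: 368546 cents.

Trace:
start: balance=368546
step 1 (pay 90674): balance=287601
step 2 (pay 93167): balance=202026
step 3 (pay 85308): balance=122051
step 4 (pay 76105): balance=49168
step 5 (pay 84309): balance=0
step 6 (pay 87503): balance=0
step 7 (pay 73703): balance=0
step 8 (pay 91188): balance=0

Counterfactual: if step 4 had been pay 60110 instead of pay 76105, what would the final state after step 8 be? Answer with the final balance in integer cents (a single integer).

(re-executing from step 4 with the substitution; state before step 4: balance=122051)
step 4 (pay 60110): balance=65163
step 5 (pay 84309): balance=0
step 6 (pay 87503): balance=0
step 7 (pay 73703): balance=0
step 8 (pay 91188): balance=0

0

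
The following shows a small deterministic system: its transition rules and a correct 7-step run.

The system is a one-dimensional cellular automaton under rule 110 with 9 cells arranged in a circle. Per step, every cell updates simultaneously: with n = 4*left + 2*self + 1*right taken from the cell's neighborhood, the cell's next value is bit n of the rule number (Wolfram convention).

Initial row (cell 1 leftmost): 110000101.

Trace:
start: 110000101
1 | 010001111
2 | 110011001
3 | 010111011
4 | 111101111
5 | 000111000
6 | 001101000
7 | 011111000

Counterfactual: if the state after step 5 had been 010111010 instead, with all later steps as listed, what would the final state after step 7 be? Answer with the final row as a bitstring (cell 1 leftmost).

state after step 5 := 010111010
6 | 111101110
7 | 100111011

100111011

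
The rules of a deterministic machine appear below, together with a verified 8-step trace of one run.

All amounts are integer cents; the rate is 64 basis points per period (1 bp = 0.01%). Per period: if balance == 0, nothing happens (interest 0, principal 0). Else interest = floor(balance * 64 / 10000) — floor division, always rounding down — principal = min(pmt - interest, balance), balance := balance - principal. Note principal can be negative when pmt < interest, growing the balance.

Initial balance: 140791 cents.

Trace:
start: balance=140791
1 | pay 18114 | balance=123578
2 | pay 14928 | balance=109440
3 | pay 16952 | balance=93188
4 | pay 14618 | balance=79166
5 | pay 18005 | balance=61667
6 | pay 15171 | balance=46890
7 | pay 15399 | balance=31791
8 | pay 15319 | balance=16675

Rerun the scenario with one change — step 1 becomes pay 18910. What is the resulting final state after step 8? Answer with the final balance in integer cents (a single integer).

15843

(re-executing from step 1 with the substitution; state before step 1: balance=140791)
1 | pay 18910 | balance=122782
2 | pay 14928 | balance=108639
3 | pay 16952 | balance=92382
4 | pay 14618 | balance=78355
5 | pay 18005 | balance=60851
6 | pay 15171 | balance=46069
7 | pay 15399 | balance=30964
8 | pay 15319 | balance=15843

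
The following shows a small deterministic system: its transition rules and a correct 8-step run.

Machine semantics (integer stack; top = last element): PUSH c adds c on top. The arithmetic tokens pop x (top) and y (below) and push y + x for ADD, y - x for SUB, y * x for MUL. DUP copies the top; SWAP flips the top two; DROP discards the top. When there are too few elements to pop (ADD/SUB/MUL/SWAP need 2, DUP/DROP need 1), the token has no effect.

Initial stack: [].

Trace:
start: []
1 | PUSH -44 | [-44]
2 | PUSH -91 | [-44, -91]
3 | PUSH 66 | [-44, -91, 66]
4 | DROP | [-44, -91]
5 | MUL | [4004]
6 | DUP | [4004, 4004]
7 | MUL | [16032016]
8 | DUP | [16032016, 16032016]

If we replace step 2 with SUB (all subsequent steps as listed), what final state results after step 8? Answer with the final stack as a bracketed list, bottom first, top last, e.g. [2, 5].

[1936, 1936]

(re-executing from step 2 with the substitution; state before step 2: [-44])
2 | SUB | [-44]
3 | PUSH 66 | [-44, 66]
4 | DROP | [-44]
5 | MUL | [-44]
6 | DUP | [-44, -44]
7 | MUL | [1936]
8 | DUP | [1936, 1936]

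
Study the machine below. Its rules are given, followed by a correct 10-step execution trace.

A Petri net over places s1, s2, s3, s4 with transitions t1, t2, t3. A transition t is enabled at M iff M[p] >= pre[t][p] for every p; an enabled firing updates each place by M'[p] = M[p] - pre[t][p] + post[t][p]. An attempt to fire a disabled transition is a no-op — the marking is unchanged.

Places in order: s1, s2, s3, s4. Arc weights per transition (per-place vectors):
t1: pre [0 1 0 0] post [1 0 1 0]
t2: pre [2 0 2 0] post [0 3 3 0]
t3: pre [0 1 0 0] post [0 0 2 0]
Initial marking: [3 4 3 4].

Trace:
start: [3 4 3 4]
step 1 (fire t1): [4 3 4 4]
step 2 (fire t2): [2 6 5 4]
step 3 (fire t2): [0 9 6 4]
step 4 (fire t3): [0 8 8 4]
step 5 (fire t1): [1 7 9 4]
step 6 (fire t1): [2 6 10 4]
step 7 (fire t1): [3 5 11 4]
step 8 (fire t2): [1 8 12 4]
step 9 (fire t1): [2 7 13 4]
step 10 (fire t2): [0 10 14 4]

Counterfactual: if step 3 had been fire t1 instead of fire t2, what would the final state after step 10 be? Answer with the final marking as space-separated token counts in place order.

(re-executing from step 3 with the substitution; state before step 3: [2 6 5 4])
step 3 (fire t1): [3 5 6 4]
step 4 (fire t3): [3 4 8 4]
step 5 (fire t1): [4 3 9 4]
step 6 (fire t1): [5 2 10 4]
step 7 (fire t1): [6 1 11 4]
step 8 (fire t2): [4 4 12 4]
step 9 (fire t1): [5 3 13 4]
step 10 (fire t2): [3 6 14 4]

3 6 14 4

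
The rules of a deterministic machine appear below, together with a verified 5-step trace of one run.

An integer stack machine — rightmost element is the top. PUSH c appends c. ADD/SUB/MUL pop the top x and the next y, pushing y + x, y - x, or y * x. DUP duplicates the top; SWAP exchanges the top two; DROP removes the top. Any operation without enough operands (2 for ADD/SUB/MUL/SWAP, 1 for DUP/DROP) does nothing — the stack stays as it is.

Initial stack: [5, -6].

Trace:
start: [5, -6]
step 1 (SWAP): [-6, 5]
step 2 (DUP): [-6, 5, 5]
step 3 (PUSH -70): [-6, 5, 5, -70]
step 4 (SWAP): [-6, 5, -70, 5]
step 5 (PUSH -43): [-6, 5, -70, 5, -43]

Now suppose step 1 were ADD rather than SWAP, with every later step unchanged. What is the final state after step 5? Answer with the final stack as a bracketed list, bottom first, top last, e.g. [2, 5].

(re-executing from step 1 with the substitution; state before step 1: [5, -6])
step 1 (ADD): [-1]
step 2 (DUP): [-1, -1]
step 3 (PUSH -70): [-1, -1, -70]
step 4 (SWAP): [-1, -70, -1]
step 5 (PUSH -43): [-1, -70, -1, -43]

[-1, -70, -1, -43]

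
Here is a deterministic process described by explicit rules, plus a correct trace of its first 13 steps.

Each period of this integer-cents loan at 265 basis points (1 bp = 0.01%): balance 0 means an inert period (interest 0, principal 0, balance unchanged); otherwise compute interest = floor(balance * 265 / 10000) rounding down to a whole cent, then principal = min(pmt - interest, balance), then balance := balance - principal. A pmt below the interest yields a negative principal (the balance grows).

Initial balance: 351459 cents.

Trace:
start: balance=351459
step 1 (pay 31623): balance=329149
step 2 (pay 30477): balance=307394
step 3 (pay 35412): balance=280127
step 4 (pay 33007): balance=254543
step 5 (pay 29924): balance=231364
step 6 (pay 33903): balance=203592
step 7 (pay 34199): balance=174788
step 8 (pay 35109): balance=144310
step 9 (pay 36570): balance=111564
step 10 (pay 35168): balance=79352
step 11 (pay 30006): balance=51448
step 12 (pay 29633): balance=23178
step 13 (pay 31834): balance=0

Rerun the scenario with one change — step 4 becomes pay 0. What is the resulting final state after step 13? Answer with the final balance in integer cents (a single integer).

(re-executing from step 4 with the substitution; state before step 4: balance=280127)
step 4 (pay 0): balance=287550
step 5 (pay 29924): balance=265246
step 6 (pay 33903): balance=238372
step 7 (pay 34199): balance=210489
step 8 (pay 35109): balance=180957
step 9 (pay 36570): balance=149182
step 10 (pay 35168): balance=117967
step 11 (pay 30006): balance=91087
step 12 (pay 29633): balance=63867
step 13 (pay 31834): balance=33725

33725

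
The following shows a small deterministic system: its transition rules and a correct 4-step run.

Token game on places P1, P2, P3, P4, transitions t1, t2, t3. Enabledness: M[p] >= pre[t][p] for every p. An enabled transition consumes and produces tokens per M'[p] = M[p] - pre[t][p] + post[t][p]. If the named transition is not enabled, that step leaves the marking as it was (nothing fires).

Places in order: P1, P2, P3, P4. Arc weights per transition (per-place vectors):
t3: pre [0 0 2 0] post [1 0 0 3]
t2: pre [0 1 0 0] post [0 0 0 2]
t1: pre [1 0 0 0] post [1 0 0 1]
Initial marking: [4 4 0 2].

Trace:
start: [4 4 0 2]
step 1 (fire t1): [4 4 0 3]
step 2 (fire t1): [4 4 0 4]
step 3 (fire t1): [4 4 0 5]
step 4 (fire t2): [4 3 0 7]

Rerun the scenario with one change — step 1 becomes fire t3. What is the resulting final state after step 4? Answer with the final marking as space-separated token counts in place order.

4 3 0 6

(re-executing from step 1 with the substitution; state before step 1: [4 4 0 2])
step 1 (fire t3): [4 4 0 2]
step 2 (fire t1): [4 4 0 3]
step 3 (fire t1): [4 4 0 4]
step 4 (fire t2): [4 3 0 6]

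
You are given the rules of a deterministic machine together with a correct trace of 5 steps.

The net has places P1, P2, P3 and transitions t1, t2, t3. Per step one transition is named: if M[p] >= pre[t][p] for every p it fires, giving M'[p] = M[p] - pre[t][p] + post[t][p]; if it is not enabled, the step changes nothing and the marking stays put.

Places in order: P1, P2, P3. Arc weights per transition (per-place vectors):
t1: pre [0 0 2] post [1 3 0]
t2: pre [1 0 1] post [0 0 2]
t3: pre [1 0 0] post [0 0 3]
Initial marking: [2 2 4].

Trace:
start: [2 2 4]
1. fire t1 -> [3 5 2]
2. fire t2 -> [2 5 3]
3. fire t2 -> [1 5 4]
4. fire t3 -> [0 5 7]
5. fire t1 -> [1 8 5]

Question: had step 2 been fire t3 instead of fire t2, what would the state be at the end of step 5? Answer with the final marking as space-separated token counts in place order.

1 8 7

(re-executing from step 2 with the substitution; state before step 2: [3 5 2])
2. fire t3 -> [2 5 5]
3. fire t2 -> [1 5 6]
4. fire t3 -> [0 5 9]
5. fire t1 -> [1 8 7]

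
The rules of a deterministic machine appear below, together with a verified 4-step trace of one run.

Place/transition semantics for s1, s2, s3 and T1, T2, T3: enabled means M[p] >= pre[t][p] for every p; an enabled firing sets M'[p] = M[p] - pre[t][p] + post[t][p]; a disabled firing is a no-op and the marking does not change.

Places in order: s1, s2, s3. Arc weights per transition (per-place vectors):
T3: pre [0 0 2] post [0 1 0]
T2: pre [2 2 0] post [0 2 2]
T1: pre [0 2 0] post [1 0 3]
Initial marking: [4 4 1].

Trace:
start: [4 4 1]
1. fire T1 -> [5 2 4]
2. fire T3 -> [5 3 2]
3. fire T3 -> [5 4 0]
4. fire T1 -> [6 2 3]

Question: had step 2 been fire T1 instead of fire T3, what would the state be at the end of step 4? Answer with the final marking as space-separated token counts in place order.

6 1 5

(re-executing from step 2 with the substitution; state before step 2: [5 2 4])
2. fire T1 -> [6 0 7]
3. fire T3 -> [6 1 5]
4. fire T1 -> [6 1 5]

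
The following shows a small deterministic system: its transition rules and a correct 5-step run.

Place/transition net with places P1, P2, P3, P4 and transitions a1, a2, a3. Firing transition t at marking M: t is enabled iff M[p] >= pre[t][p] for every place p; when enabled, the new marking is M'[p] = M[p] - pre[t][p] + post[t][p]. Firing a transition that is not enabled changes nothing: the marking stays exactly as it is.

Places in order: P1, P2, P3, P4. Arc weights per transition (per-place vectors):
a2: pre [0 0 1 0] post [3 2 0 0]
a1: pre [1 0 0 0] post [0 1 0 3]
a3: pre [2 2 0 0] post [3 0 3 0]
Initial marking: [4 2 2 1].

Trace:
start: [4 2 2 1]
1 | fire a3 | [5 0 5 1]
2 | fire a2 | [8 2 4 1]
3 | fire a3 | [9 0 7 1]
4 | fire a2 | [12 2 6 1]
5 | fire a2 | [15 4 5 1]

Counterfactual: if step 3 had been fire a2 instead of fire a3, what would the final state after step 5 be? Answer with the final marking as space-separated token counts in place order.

(re-executing from step 3 with the substitution; state before step 3: [8 2 4 1])
3 | fire a2 | [11 4 3 1]
4 | fire a2 | [14 6 2 1]
5 | fire a2 | [17 8 1 1]

17 8 1 1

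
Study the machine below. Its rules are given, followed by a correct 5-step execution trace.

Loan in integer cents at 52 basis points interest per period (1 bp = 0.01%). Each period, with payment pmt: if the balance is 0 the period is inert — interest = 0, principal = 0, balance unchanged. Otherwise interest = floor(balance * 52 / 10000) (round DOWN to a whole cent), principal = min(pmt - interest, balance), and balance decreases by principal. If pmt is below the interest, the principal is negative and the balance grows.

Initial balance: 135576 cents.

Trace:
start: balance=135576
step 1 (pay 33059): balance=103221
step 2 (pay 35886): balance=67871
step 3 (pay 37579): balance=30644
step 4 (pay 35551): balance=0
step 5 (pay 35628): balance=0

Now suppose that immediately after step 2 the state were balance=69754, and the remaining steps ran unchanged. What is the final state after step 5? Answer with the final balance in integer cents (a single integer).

state after step 2 := balance=69754
step 3 (pay 37579): balance=32537
step 4 (pay 35551): balance=0
step 5 (pay 35628): balance=0

0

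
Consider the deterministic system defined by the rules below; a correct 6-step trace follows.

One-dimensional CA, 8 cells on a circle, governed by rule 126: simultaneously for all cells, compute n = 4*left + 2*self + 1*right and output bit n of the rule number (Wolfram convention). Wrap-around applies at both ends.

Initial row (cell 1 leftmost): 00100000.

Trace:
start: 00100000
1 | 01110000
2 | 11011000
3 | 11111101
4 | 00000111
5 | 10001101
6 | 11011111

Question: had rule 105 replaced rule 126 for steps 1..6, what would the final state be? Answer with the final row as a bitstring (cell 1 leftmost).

10101000

(re-executing steps 1..6 under rule 105; state before step 1: 00100000)
1 | 10001111
2 | 10101000
3 | 01010010
4 | 00100000
5 | 10001111
6 | 10101000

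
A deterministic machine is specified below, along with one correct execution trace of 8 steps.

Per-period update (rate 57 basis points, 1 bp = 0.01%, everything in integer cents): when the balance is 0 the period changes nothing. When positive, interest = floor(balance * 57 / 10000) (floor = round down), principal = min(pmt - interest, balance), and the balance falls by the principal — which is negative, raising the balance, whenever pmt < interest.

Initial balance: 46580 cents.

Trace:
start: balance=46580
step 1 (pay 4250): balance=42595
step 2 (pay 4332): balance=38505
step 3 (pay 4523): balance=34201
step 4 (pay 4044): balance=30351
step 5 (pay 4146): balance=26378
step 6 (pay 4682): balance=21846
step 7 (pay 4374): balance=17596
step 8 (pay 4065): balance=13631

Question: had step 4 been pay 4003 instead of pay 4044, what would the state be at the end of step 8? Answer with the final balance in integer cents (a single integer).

13672

(re-executing from step 4 with the substitution; state before step 4: balance=34201)
step 4 (pay 4003): balance=30392
step 5 (pay 4146): balance=26419
step 6 (pay 4682): balance=21887
step 7 (pay 4374): balance=17637
step 8 (pay 4065): balance=13672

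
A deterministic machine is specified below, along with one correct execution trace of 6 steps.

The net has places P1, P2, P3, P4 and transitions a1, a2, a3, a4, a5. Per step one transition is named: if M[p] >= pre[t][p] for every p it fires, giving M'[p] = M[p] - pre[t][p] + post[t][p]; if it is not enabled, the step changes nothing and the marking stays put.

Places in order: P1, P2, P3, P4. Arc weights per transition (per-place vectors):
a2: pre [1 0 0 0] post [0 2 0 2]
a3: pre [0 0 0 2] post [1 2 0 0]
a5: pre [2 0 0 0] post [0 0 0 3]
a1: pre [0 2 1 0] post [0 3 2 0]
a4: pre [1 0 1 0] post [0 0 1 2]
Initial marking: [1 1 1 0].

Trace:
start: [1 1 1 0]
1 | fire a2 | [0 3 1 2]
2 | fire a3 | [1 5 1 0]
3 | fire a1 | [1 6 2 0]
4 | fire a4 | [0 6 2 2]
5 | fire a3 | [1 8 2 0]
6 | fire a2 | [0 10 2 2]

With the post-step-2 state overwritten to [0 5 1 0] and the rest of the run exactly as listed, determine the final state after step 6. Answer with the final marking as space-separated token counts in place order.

0 6 2 0

state after step 2 := [0 5 1 0]
3 | fire a1 | [0 6 2 0]
4 | fire a4 | [0 6 2 0]
5 | fire a3 | [0 6 2 0]
6 | fire a2 | [0 6 2 0]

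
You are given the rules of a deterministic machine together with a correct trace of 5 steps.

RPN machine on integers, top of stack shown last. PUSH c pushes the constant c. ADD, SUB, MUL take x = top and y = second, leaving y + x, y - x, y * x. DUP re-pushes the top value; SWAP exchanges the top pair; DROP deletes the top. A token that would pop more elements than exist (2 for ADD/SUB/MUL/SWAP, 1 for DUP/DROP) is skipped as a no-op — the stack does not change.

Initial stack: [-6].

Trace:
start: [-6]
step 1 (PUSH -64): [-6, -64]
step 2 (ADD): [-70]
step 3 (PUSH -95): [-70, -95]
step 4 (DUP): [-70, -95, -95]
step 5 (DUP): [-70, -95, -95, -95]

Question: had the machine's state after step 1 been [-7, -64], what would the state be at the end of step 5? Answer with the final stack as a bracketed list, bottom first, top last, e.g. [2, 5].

state after step 1 := [-7, -64]
step 2 (ADD): [-71]
step 3 (PUSH -95): [-71, -95]
step 4 (DUP): [-71, -95, -95]
step 5 (DUP): [-71, -95, -95, -95]

[-71, -95, -95, -95]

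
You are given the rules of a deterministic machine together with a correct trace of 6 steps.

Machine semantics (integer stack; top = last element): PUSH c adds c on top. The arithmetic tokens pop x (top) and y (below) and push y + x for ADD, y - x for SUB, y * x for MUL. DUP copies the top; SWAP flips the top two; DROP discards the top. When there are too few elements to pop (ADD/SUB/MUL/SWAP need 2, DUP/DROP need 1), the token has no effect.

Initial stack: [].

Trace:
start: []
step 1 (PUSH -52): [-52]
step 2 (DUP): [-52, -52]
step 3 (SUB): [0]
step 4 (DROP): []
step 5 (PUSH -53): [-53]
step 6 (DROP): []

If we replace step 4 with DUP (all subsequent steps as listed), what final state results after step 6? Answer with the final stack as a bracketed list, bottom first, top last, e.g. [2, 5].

(re-executing from step 4 with the substitution; state before step 4: [0])
step 4 (DUP): [0, 0]
step 5 (PUSH -53): [0, 0, -53]
step 6 (DROP): [0, 0]

[0, 0]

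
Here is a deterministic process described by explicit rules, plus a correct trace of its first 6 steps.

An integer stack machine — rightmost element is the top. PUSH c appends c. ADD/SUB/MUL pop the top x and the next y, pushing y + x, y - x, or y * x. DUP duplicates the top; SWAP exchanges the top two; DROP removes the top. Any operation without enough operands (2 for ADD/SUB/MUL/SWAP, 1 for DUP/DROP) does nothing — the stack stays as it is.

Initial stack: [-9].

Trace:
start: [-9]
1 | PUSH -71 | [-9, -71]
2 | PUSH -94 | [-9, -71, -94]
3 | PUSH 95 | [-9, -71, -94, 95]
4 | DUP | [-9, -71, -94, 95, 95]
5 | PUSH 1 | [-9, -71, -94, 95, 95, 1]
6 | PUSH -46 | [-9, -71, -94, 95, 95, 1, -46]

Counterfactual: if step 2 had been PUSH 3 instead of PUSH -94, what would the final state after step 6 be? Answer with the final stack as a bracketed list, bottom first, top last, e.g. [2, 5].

(re-executing from step 2 with the substitution; state before step 2: [-9, -71])
2 | PUSH 3 | [-9, -71, 3]
3 | PUSH 95 | [-9, -71, 3, 95]
4 | DUP | [-9, -71, 3, 95, 95]
5 | PUSH 1 | [-9, -71, 3, 95, 95, 1]
6 | PUSH -46 | [-9, -71, 3, 95, 95, 1, -46]

[-9, -71, 3, 95, 95, 1, -46]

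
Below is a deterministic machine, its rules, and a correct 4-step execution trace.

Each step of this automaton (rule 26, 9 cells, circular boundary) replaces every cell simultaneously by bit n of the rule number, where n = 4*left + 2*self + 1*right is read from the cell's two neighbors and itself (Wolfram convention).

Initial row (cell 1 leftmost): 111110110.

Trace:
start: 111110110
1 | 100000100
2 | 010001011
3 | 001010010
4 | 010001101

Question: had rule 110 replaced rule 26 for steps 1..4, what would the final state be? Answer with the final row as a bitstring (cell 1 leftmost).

(re-executing steps 1..4 under rule 110; state before step 1: 111110110)
1 | 100011111
2 | 100110000
3 | 101110001
4 | 111010011

111010011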